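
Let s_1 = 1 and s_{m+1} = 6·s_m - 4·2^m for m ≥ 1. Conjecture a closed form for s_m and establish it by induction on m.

Computing the first terms: s_1 = 1, s_2 = -2, s_3 = -28. This suggests s_m = 2^m - 6^(m - 1).
Base step (m = 1): the formula gives 1 = 1 = s_1.
Suppose the result is true for m = j, so s_j = 2^j - 6^(j - 1).
Then s_{j+1} = 6·s_j - 4·2^j = 6·(2^j - 6^(j - 1)) - 4·2^j = 2^(j + 1) - 6^j = 2^(j+1) - 6^((j+1) - 1),
which is the claimed formula at m = j+1.
This completes the induction.

s_m = 2^m - 6^(m - 1)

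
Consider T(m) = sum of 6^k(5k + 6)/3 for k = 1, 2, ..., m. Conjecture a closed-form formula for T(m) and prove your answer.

T(m) = 2·6^m(m + 1) - 2

We claim T(m) = 2·6^m(m + 1) - 2 for all m ≥ 1.
For the base case m = 1: T(1) = 22, and the closed form gives 22. They agree.
Inductive step: assume the claim holds for m = k, so T(k) = 2·6^k(k + 1) - 2.
Then T(k+1) = T(k) + (6^k(10k + 22)) = (2·6^k(k + 1) - 2) + (6^k(10k + 22)).
Simplifying, T(k+1) = 12·6^k·k + 24·6^k - 2 = 2·6^(k+1)((k+1) + 1) - 2,
which is the closed form with m = k+1.
This completes the induction.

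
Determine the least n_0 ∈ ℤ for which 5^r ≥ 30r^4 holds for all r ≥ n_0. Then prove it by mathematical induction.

At r = 6: 15625 < 38880, so the inequality fails and n_0 ≥ 7. We prove 5^r ≥ 30r^4 for all r ≥ 7.
Base step (r = 7): 5^r = 78125 and 30r^4 = 72030, so 78125 ≥ 72030.
For the inductive step, assume it holds for an arbitrary i ≥ 7, so 5^i ≥ 30i^4.
Then 5^(i + 1) = 5·(5^i) ≥ 5·(30i^4).
Also, for i ≥ 7 we have 5·(30i^4) ≥ 30(i+1)^4, since 5 ≥ (1 + 1/i)^4 for all i ≥ 7.
Combining, 5^(i + 1) ≥ 30(i+1)^4.
By the principle of mathematical induction, the result holds for all r ≥ 7.
Hence the smallest such n_0 is 7.

n_0 = 7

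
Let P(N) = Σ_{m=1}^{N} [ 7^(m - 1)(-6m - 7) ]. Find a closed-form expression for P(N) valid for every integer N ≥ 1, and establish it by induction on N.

P(N) = -7^N(N + 1) + 1

We claim P(N) = -7^N(N + 1) + 1 for all N ≥ 1.
When N = 1: P(1) = -13, and the closed form gives -13. They agree.
For the inductive step, assume it holds for an arbitrary m ≥ 1, so P(m) = -7^m(m + 1) + 1.
Then P(m+1) = P(m) + (7^m(-6m - 13)) = (-7^m(m + 1) + 1) + (7^m(-6m - 13)).
Simplifying, P(m+1) = -7·7^m·m - 14·7^m + 1 = -7^(m+1)((m+1) + 1) + 1,
which is the closed form with N = m+1.
By the principle of mathematical induction, the result holds for all N ≥ 1.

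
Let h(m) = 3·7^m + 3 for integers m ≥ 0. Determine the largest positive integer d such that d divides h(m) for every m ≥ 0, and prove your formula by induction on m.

Computing the first values: h(0) = 6 and h(1) = 24; gcd(6, 24) = 6, so d ≤ 6.
We prove 6 | 3·7^m + 3 for all m ≥ 0 by induction on m.
For the base case m = 0: h(0) = 6 = 6·(1), so 6 | h(0).
Suppose the result is true for m = j, i.e. 6 | h(j). Then
h(j+1) = 3·7^(j+1) + 3 = 7·(3·7^j + 3) - 18 = 7·h(j) - 18. The first term is divisible by 6 by the inductive hypothesis, and -18 is divisible by 6. Hence 6 | h(j+1).
By the principle of mathematical induction, the result holds for all m ≥ 0.
Therefore the largest such d is 6.

d = 6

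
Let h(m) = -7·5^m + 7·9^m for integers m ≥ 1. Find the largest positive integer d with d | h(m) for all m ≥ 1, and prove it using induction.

d = 28

Computing the first values: h(1) = 28 and h(2) = 392; gcd(28, 392) = 28, so d ≤ 28.
We prove 28 | -7·5^m + 7·9^m for all m ≥ 1 by induction on m.
For the base case m = 1: h(1) = 28 = 28·(1), so 28 | h(1).
Suppose the result is true for m = j, i.e. 28 | h(j). Then
h(j+1) − 9·h(j) = (-7·5^(j+1) + 7·9^(j+1)) − 9·(-7·5^j + 7·9^j) = (-7)·5^j·(5 − 9) = (28)·5^j. Since 28 | h(j) by the inductive hypothesis, 28 | 9·h(j); and 28 | 28 since 28 = 28·1. Therefore 28 | h(j+1).
This completes the induction.
Therefore the largest such d is 28.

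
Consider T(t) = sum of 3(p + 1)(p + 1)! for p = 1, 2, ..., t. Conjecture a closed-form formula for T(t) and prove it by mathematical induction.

T(t) = 3(t + 2)! - 6

We claim T(t) = 3(t + 2)! - 6 for all t ≥ 1.
Base step (t = 1): T(1) = 12, and the closed form gives 12. They agree.
Suppose the result is true for t = p, so T(p) = 3(p + 2)! - 6.
Then T(p+1) = T(p) + (3(p + 2)(p + 2)!) = (3(p + 2)! - 6) + (3(p + 2)(p + 2)!).
Simplifying, T(p+1) = 3((p+1) + 2)! - 6,
which is the closed form with t = p+1.
This completes the induction.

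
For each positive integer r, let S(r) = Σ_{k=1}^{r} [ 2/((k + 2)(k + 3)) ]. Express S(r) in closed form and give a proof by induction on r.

We claim S(r) = 2r/(3(r + 3)) for all r ≥ 1.
When r = 1: S(1) = 1/6, and the closed form gives 1/6. They agree.
Suppose the result is true for r = k, so S(k) = 2k/(3(k + 3)).
Then S(k+1) = S(k) + (2/((k + 3)(k + 4))) = (2k/(3(k + 3))) + (2/((k + 3)(k + 4))).
Simplifying, S(k+1) = 2(k + 1)/(3(k + 4)) = 2(k+1)/(3((k+1) + 3)),
which is the closed form with r = k+1.
By induction, the statement is established for all r ≥ 1.

S(r) = 2r/(3(r + 3))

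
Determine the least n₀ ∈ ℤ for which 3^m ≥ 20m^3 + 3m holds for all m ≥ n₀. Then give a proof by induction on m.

n₀ = 9

At m = 8: 6561 < 10264, so the inequality fails and n₀ ≥ 9. We prove 3^m ≥ 20m^3 + 3m for all m ≥ 9.
Base step (m = 9): 3^m = 19683 and 20m^3 + 3m = 14607, so 19683 ≥ 14607.
Inductive step: suppose the statement holds for some i ≥ 9, so 3^i ≥ 20i^3 + 3i.
Then 3^(i + 1) = 3·(3^i) ≥ 3·(20i^3 + 3i).
Also, for i ≥ 9 we have 3·(20i^3 + 3i) ≥ 20(i+1)^3 + 3(i+1), since 3·(20i^3 + 3i) − (20(i+1)^3 + 3(i+1)) = 40i^3 - 60i^2 - 54i - 23, which is nonnegative for all i ≥ 9.
Combining, 3^(i + 1) ≥ 20(i+1)^3 + 3(i+1).
By induction, the statement is established for all m ≥ 9.
Hence the smallest such n₀ is 9.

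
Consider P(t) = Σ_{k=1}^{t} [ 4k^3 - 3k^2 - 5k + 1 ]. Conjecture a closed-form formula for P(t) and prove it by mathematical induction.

P(t) = t(t + 2)(t^2 - t - 1)

We claim P(t) = t(t + 2)(t^2 - t - 1) for all t ≥ 1.
Base step (t = 1): P(1) = -3, and the closed form gives -3. They agree.
Inductive step: suppose the statement holds for some k ≥ 1, so P(k) = k(k^3 + k^2 - 3k - 2).
Then P(k+1) = P(k) + (4k^3 + 9k^2 + k - 3) = (k(k^3 + k^2 - 3k - 2)) + (4k^3 + 9k^2 + k - 3).
Simplifying, P(k+1) = (k + 1)(k + 3)(k^2 + k - 1) = (k+1)((k+1) + 2)((k+1)^2 - (k+1) - 1),
which is the closed form with t = k+1.
Hence, by induction on t, the claim holds for every t ≥ 1.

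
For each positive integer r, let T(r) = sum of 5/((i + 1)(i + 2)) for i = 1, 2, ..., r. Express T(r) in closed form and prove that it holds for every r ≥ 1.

T(r) = 5r/(2(r + 2))

We claim T(r) = 5r/(2(r + 2)) for all r ≥ 1.
For the base case r = 1: T(1) = 5/6, and the closed form gives 5/6. They agree.
Inductive step: suppose the statement holds for some i ≥ 1, so T(i) = 5i/(2(i + 2)).
Then T(i+1) = T(i) + (5/((i + 2)(i + 3))) = (5i/(2(i + 2))) + (5/((i + 2)(i + 3))).
Simplifying, T(i+1) = 5(i + 1)/(2(i + 3)) = 5(i+1)/(2((i+1) + 2)),
which is the closed form with r = i+1.
By the principle of mathematical induction, the result holds for all r ≥ 1.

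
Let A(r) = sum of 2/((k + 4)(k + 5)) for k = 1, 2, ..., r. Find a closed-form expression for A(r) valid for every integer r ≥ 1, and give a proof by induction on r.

A(r) = 2r/(5(r + 5))

We claim A(r) = 2r/(5(r + 5)) for all r ≥ 1.
When r = 1: A(1) = 1/15, and the closed form gives 1/15. They agree.
For the inductive step, assume it holds for an arbitrary k ≥ 1, so A(k) = 2k/(5(k + 5)).
Then A(k+1) = A(k) + (2/((k + 5)(k + 6))) = (2k/(5(k + 5))) + (2/((k + 5)(k + 6))).
Simplifying, A(k+1) = 2(k + 1)/(5(k + 6)) = 2(k+1)/(5((k+1) + 5)),
which is the closed form with r = k+1.
By the principle of mathematical induction, the result holds for all r ≥ 1.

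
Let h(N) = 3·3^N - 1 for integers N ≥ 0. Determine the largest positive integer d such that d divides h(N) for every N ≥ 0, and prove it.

d = 2

Computing the first values: h(0) = 2 and h(1) = 8; gcd(2, 8) = 2, so d ≤ 2.
We prove 2 | 3·3^N - 1 for all N ≥ 0 by induction on N.
Base case (N = 0): h(0) = 2 = 2·(1), so 2 | h(0).
Inductive step: assume the claim holds for N = p, i.e. 2 | h(p). Then
h(p+1) = 3·3^(p+1) - 1 = 3·(3·3^p - 1) + 2 = 3·h(p) + 2. The first term is divisible by 2 by the inductive hypothesis, and 2 is divisible by 2. Hence 2 | h(p+1).
By induction, the statement is established for all N ≥ 0.
Therefore the largest such d is 2.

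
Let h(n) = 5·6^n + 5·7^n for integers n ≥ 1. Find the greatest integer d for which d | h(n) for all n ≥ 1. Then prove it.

Computing the first values: h(1) = 65 and h(2) = 425; gcd(65, 425) = 5, so d ≤ 5.
We prove 5 | 5·6^n + 5·7^n for all n ≥ 1 by induction on n.
Base step (n = 1): h(1) = 65 = 5·(13), so 5 | h(1).
Inductive step: suppose the statement holds for some j ≥ 1, i.e. 5 | h(j). Then
h(j+1) − 7·h(j) = (5·6^(j+1) + 5·7^(j+1)) − 7·(5·6^j + 5·7^j) = (5)·6^j·(6 − 7) = (-5)·6^j. Since 5 | h(j) by the inductive hypothesis, 5 | 7·h(j); and 5 | -5 since -5 = 5·-1. Therefore 5 | h(j+1).
This completes the induction.
Therefore the largest such d is 5.

d = 5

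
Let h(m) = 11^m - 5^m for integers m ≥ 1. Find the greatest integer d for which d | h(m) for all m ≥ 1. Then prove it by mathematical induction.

d = 6

Computing the first values: h(1) = 6 and h(2) = 96; gcd(6, 96) = 6, so d ≤ 6.
We prove 6 | 11^m - 5^m for all m ≥ 1 by induction on m.
For the base case m = 1: h(1) = 6 = 6·(1), so 6 | h(1).
For the inductive step, assume it holds for an arbitrary i ≥ 1, i.e. 6 | h(i). Then
11^{i+1} − 5^{i+1} = 11·11^i − 5·5^i = 11·(11^i − 5^i) + (6)·5^i. The first term is divisible by 6 by the inductive hypothesis, and the second term (6)·5^i is divisible by 6 since 6 | 6. Hence 6 | h(i+1).
By the principle of mathematical induction, the result holds for all m ≥ 1.
Therefore the largest such d is 6.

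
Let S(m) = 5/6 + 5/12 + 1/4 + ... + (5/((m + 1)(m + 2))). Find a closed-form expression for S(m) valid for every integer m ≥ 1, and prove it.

We claim S(m) = 5m/(2(m + 2)) for all m ≥ 1.
Base case (m = 1): S(1) = 5/6, and the closed form gives 5/6. They agree.
Inductive step: suppose the statement holds for some k ≥ 1, so S(k) = 5k/(2(k + 2)).
Then S(k+1) = S(k) + (5/((k + 2)(k + 3))) = (5k/(2(k + 2))) + (5/((k + 2)(k + 3))).
Simplifying, S(k+1) = 5(k + 1)/(2(k + 3)) = 5(k+1)/(2((k+1) + 2)),
which is the closed form with m = k+1.
This completes the induction.

S(m) = 5m/(2(m + 2))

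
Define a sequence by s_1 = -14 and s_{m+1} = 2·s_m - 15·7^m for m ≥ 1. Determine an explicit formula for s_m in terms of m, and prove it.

Computing the first terms: s_1 = -14, s_2 = -133, s_3 = -1001. This suggests s_m = 7·2^(m - 1) - 3·7^m.
For the base case m = 1: the formula gives -14 = -14 = s_1.
Inductive step: suppose the statement holds for some k ≥ 1, so s_k = 7·2^(k - 1) - 3·7^k.
Then s_{k+1} = 2·s_k - 15·7^k = 2·(7·2^(k - 1) - 3·7^k) - 15·7^k = 7·2^k - 3·7^(k + 1) = 7·2^((k+1) - 1) - 3·7^(k+1),
which is the claimed formula at m = k+1.
By induction, the statement is established for all m ≥ 1.

s_m = 7·2^(m - 1) - 3·7^m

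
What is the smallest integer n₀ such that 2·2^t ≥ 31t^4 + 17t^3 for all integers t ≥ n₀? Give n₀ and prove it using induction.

At t = 21: 4194304 < 6186348, so the inequality fails and n₀ ≥ 22. We prove 2·2^t ≥ 31t^4 + 17t^3 for all t ≥ 22.
When t = 22: 2·2^t = 8388608 and 31t^4 + 17t^3 = 7442952, so 8388608 ≥ 7442952.
For the inductive step, assume it holds for an arbitrary m ≥ 22, so 2·2^m ≥ 31m^4 + 17m^3.
Then 2·2^(m + 1) = 2·(2·2^m) ≥ 2·(31m^4 + 17m^3).
Also, for m ≥ 22 we have 2·(31m^4 + 17m^3) ≥ 31(m+1)^4 + 17(m+1)^3, since 2·(31m^4 + 17m^3) − (31(m+1)^4 + 17(m+1)^3) = 31m^4 - 107m^3 - 237m^2 - 175m - 48, which is nonnegative for all m ≥ 22.
Combining, 2·2^(m + 1) ≥ 31(m+1)^4 + 17(m+1)^3.
Hence, by induction on t, the claim holds for every t ≥ 22.
Hence the smallest such n₀ is 22.

n₀ = 22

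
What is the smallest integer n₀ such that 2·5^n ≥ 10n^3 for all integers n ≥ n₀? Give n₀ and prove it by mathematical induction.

At n = 3: 250 < 270, so the inequality fails and n₀ ≥ 4. We prove 2·5^n ≥ 10n^3 for all n ≥ 4.
Base case (n = 4): 2·5^n = 1250 and 10n^3 = 640, so 1250 ≥ 640.
Suppose the result is true for n = r, so 2·5^r ≥ 10r^3.
Then 2·5^(r + 1) = 5·(2·5^r) ≥ 5·(10r^3).
Also, for r ≥ 4 we have 5·(10r^3) ≥ 10(r+1)^3, since 5 ≥ (1 + 1/r)^3 for all r ≥ 4.
Combining, 2·5^(r + 1) ≥ 10(r+1)^3.
By induction, the statement is established for all n ≥ 4.
Hence the smallest such n₀ is 4.

n₀ = 4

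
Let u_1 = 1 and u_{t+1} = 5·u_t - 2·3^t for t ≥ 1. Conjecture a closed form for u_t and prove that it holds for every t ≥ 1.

Computing the first terms: u_1 = 1, u_2 = -1, u_3 = -23. This suggests u_t = 3^t - 2·5^(t - 1).
For the base case t = 1: the formula gives 1 = 1 = u_1.
Inductive step: suppose the statement holds for some p ≥ 1, so u_p = 3^p - 2·5^(p - 1).
Then u_{p+1} = 5·u_p - 2·3^p = 5·(3^p - 2·5^(p - 1)) - 2·3^p = 3^(p + 1) - 2·5^p = 3^(p+1) - 2·5^((p+1) - 1),
which is the claimed formula at t = p+1.
Hence, by induction on t, the claim holds for every t ≥ 1.

u_t = 3^t - 2·5^(t - 1)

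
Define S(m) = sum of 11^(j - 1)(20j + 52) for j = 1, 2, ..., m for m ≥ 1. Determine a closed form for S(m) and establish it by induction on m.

S(m) = 11^m(2m + 5) - 5

We claim S(m) = 11^m(2m + 5) - 5 for all m ≥ 1.
For the base case m = 1: S(1) = 72, and the closed form gives 72. They agree.
Inductive step: suppose the statement holds for some j ≥ 1, so S(j) = 11^j(2j + 5) - 5.
Then S(j+1) = S(j) + (11^j(20j + 72)) = (11^j(2j + 5) - 5) + (11^j(20j + 72)).
Simplifying, S(j+1) = 22·11^j·j + 77·11^j - 5 = 11^(j+1)(2(j+1) + 5) - 5,
which is the closed form with m = j+1.
This completes the induction.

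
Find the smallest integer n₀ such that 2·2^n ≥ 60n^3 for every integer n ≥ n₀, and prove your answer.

n₀ = 18

At n = 17: 262144 < 294780, so the inequality fails and n₀ ≥ 18. We prove 2·2^n ≥ 60n^3 for all n ≥ 18.
For the base case n = 18: 2·2^n = 524288 and 60n^3 = 349920, so 524288 ≥ 349920.
Inductive step: assume the claim holds for n = k, so 2·2^k ≥ 60k^3.
Then 2·2^(k + 1) = 2·(2·2^k) ≥ 2·(60k^3).
Also, for k ≥ 18 we have 2·(60k^3) ≥ 60(k+1)^3, since 2 ≥ (1 + 1/k)^3 for all k ≥ 18.
Combining, 2·2^(k + 1) ≥ 60(k+1)^3.
This completes the induction.
Hence the smallest such n₀ is 18.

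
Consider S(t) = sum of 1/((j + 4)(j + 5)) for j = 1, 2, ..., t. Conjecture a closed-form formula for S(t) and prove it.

S(t) = t/(5(t + 5))

We claim S(t) = t/(5(t + 5)) for all t ≥ 1.
Base case (t = 1): S(1) = 1/30, and the closed form gives 1/30. They agree.
Suppose the result is true for t = j, so S(j) = j/(5(j + 5)).
Then S(j+1) = S(j) + (1/((j + 5)(j + 6))) = (j/(5(j + 5))) + (1/((j + 5)(j + 6))).
Simplifying, S(j+1) = (j + 1)/(5(j + 6)) = (j+1)/(5((j+1) + 5)),
which is the closed form with t = j+1.
By the principle of mathematical induction, the result holds for all t ≥ 1.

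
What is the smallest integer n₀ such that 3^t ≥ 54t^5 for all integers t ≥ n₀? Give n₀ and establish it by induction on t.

n₀ = 17

At t = 16: 43046721 < 56623104, so the inequality fails and n₀ ≥ 17. We prove 3^t ≥ 54t^5 for all t ≥ 17.
For the base case t = 17: 3^t = 129140163 and 54t^5 = 76672278, so 129140163 ≥ 76672278.
Inductive step: suppose the statement holds for some m ≥ 17, so 3^m ≥ 54m^5.
Then 3^(m + 1) = 3·(3^m) ≥ 3·(54m^5).
Also, for m ≥ 17 we have 3·(54m^5) ≥ 54(m+1)^5, since 3 ≥ (1 + 1/m)^5 for all m ≥ 17.
Combining, 3^(m + 1) ≥ 54(m+1)^5.
This completes the induction.
Hence the smallest such n₀ is 17.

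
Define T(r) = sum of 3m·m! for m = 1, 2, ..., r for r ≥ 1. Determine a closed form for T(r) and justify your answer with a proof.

We claim T(r) = 3(r + 1)! - 3 for all r ≥ 1.
Base case (r = 1): T(1) = 3, and the closed form gives 3. They agree.
Suppose the result is true for r = m, so T(m) = 3(m + 1)! - 3.
Then T(m+1) = T(m) + (3(m + 1)(m + 1)!) = (3(m + 1)! - 3) + (3(m + 1)(m + 1)!).
Simplifying, T(m+1) = 3((m+1) + 1)! - 3,
which is the closed form with r = m+1.
By the principle of mathematical induction, the result holds for all r ≥ 1.

T(r) = 3(r + 1)! - 3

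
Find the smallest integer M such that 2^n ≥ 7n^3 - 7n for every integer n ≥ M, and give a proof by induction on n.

At n = 14: 16384 < 19110, so the inequality fails and M ≥ 15. We prove 2^n ≥ 7n^3 - 7n for all n ≥ 15.
Base case (n = 15): 2^n = 32768 and 7n^3 - 7n = 23520, so 32768 ≥ 23520.
Inductive step: assume the claim holds for n = m, so 2^m ≥ 7m^3 - 7m.
Then 2^(m + 1) = 2·(2^m) ≥ 2·(7m^3 - 7m).
Also, for m ≥ 15 we have 2·(7m^3 - 7m) ≥ 7(m+1)^3 - 7(m+1), since 2·(7m^3 - 7m) − (7(m+1)^3 - 7(m+1)) = 7m^3 - 21m^2 - 28m, which is nonnegative for all m ≥ 15.
Combining, 2^(m + 1) ≥ 7(m+1)^3 - 7(m+1).
By induction, the statement is established for all n ≥ 15.
Hence the smallest such M is 15.

M = 15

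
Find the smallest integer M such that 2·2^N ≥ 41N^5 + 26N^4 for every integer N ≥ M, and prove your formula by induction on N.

At N = 28: 536870912 < 721606144, so the inequality fails and M ≥ 29. We prove 2·2^N ≥ 41N^5 + 26N^4 for all N ≥ 29.
Base case (N = 29): 2·2^N = 1073741824 and 41N^5 + 26N^4 = 859346415, so 1073741824 ≥ 859346415.
Suppose the result is true for N = i, so 2·2^i ≥ 41i^5 + 26i^4.
Then 2·2^(i + 1) = 2·(2·2^i) ≥ 2·(41i^5 + 26i^4).
Also, for i ≥ 29 we have 2·(41i^5 + 26i^4) ≥ 41(i+1)^5 + 26(i+1)^4, since 2·(41i^5 + 26i^4) − (41(i+1)^5 + 26(i+1)^4) = 41i^5 - 179i^4 - 514i^3 - 566i^2 - 309i - 67, which is nonnegative for all i ≥ 29.
Combining, 2·2^(i + 1) ≥ 41(i+1)^5 + 26(i+1)^4.
Hence, by induction on N, the claim holds for every N ≥ 29.
Hence the smallest such M is 29.

M = 29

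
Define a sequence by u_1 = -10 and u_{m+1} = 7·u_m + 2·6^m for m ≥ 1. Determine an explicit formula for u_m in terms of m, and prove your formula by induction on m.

Computing the first terms: u_1 = -10, u_2 = -58, u_3 = -334. This suggests u_m = -2·6^m + 2·7^(m - 1).
For the base case m = 1: the formula gives -10 = -10 = u_1.
For the inductive step, assume it holds for an arbitrary k ≥ 1, so u_k = -2·6^k + 2·7^(k - 1).
Then u_{k+1} = 7·u_k + 2·6^k = 7·(-2·6^k + 2·7^(k - 1)) + 2·6^k = -2·6^(k + 1) + 2·7^k = -2·6^(k+1) + 2·7^((k+1) - 1),
which is the claimed formula at m = k+1.
By the principle of mathematical induction, the result holds for all m ≥ 1.

u_m = -2·6^m + 2·7^(m - 1)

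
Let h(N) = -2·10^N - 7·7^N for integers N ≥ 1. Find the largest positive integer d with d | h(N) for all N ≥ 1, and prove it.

Computing the first values: h(1) = -69 and h(2) = -543; gcd(-69, -543) = 3, so d ≤ 3.
We prove 3 | -2·10^N - 7·7^N for all N ≥ 1 by induction on N.
When N = 1: h(1) = -69 = 3·(-23), so 3 | h(1).
Suppose the result is true for N = r, i.e. 3 | h(r). Then
h(r+1) − 10·h(r) = (-2·10^(r+1) - 7·7^(r+1)) − 10·(-2·10^r - 7·7^r) = (-7)·7^r·(7 − 10) = (21)·7^r. Since 3 | h(r) by the inductive hypothesis, 3 | 10·h(r); and 3 | 21 since 21 = 3·7. Therefore 3 | h(r+1).
By the principle of mathematical induction, the result holds for all N ≥ 1.
Therefore the largest such d is 3.

d = 3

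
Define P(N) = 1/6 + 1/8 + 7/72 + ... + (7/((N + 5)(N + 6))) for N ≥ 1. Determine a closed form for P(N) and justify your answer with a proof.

P(N) = 7N/(6(N + 6))

We claim P(N) = 7N/(6(N + 6)) for all N ≥ 1.
When N = 1: P(1) = 1/6, and the closed form gives 1/6. They agree.
Suppose the result is true for N = i, so P(i) = 7i/(6(i + 6)).
Then P(i+1) = P(i) + (7/((i + 6)(i + 7))) = (7i/(6(i + 6))) + (7/((i + 6)(i + 7))).
Simplifying, P(i+1) = 7(i + 1)/(6(i + 7)) = 7(i+1)/(6((i+1) + 6)),
which is the closed form with N = i+1.
This completes the induction.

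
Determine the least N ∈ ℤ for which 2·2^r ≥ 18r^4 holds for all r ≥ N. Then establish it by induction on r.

N = 21

At r = 20: 2097152 < 2880000, so the inequality fails and N ≥ 21. We prove 2·2^r ≥ 18r^4 for all r ≥ 21.
When r = 21: 2·2^r = 4194304 and 18r^4 = 3500658, so 4194304 ≥ 3500658.
Inductive step: suppose the statement holds for some k ≥ 21, so 2·2^k ≥ 18k^4.
Then 2·2^(k + 1) = 2·(2·2^k) ≥ 2·(18k^4).
Also, for k ≥ 21 we have 2·(18k^4) ≥ 18(k+1)^4, since 2 ≥ (1 + 1/k)^4 for all k ≥ 21.
Combining, 2·2^(k + 1) ≥ 18(k+1)^4.
Hence, by induction on r, the claim holds for every r ≥ 21.
Hence the smallest such N is 21.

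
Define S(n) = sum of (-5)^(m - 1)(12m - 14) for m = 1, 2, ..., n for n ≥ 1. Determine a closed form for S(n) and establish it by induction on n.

S(n) = 2(-5)^n(-n + 1) - 2

We claim S(n) = 2(-5)^n(-n + 1) - 2 for all n ≥ 1.
Base step (n = 1): S(1) = -2, and the closed form gives -2. They agree.
Inductive step: suppose the statement holds for some m ≥ 1, so S(m) = 2(-5)^m(-m + 1) - 2.
Then S(m+1) = S(m) + ((-5)^m(12m - 2)) = (2(-5)^m(-m + 1) - 2) + ((-5)^m(12m - 2)).
Simplifying, S(m+1) = 10(-5)^m·m - 2 = 2(-5)^(m+1)(-(m+1) + 1) - 2,
which is the closed form with n = m+1.
By induction, the statement is established for all n ≥ 1.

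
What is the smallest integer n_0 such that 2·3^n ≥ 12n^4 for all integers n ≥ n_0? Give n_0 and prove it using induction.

n_0 = 11

At n = 10: 118098 < 120000, so the inequality fails and n_0 ≥ 11. We prove 2·3^n ≥ 12n^4 for all n ≥ 11.
For the base case n = 11: 2·3^n = 354294 and 12n^4 = 175692, so 354294 ≥ 175692.
Suppose the result is true for n = j, so 2·3^j ≥ 12j^4.
Then 2·3^(j + 1) = 3·(2·3^j) ≥ 3·(12j^4).
Also, for j ≥ 11 we have 3·(12j^4) ≥ 12(j+1)^4, since 3 ≥ (1 + 1/j)^4 for all j ≥ 11.
Combining, 2·3^(j + 1) ≥ 12(j+1)^4.
Hence, by induction on n, the claim holds for every n ≥ 11.
Hence the smallest such n_0 is 11.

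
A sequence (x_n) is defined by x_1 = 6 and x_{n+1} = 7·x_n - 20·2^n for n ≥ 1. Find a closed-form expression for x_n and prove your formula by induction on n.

Computing the first terms: x_1 = 6, x_2 = 2, x_3 = -66. This suggests x_n = 2^(n + 2) - 2·7^(n - 1).
When n = 1: the formula gives 6 = 6 = x_1.
Suppose the result is true for n = m, so x_m = 2^(m + 2) - 2·7^(m - 1).
Then x_{m+1} = 7·x_m - 20·2^m = 7·(2^(m + 2) - 2·7^(m - 1)) - 20·2^m = 2^(m + 3) - 2·7^m = 2^((m+1) + 2) - 2·7^((m+1) - 1),
which is the claimed formula at n = m+1.
By the principle of mathematical induction, the result holds for all n ≥ 1.

x_n = 2^(n + 2) - 2·7^(n - 1)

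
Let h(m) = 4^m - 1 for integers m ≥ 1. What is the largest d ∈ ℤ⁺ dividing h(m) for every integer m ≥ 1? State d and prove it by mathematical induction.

d = 3

Computing the first values: h(1) = 3 and h(2) = 15; gcd(3, 15) = 3, so d ≤ 3.
We prove 3 | 4^m - 1 for all m ≥ 1 by induction on m.
When m = 1: h(1) = 3 = 3·(1), so 3 | h(1).
Suppose the result is true for m = r, i.e. 3 | h(r). Then
4^{r+1} − 1^{r+1} = 4·4^r − 1·1^r = 4·(4^r − 1^r) + (3)·1^r. The first term is divisible by 3 by the inductive hypothesis, and the second term (3)·1^r is divisible by 3 since 3 | 3. Hence 3 | h(r+1).
Hence, by induction on m, the claim holds for every m ≥ 1.
Therefore the largest such d is 3.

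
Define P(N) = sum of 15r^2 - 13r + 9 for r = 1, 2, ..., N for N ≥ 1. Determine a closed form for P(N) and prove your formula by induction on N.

P(N) = N(5N^2 + N + 5)

We claim P(N) = N(5N^2 + N + 5) for all N ≥ 1.
Base case (N = 1): P(1) = 11, and the closed form gives 11. They agree.
Inductive step: assume the claim holds for N = r, so P(r) = r(5r^2 + r + 5).
Then P(r+1) = P(r) + (15r^2 + 17r + 11) = (r(5r^2 + r + 5)) + (15r^2 + 17r + 11).
Simplifying, P(r+1) = (r + 1)(5r^2 + 11r + 11) = (r+1)(5(r+1)^2 + (r+1) + 5),
which is the closed form with N = r+1.
Hence, by induction on N, the claim holds for every N ≥ 1.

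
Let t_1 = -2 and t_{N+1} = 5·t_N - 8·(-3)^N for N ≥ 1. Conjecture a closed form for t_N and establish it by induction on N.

t_N = (-3)^N + 5^(N - 1)

Computing the first terms: t_1 = -2, t_2 = 14, t_3 = -2. This suggests t_N = (-3)^N + 5^(N - 1).
Base step (N = 1): the formula gives -2 = -2 = t_1.
Inductive step: suppose the statement holds for some m ≥ 1, so t_m = (-3)^m + 5^(m - 1).
Then t_{m+1} = 5·t_m - 8·(-3)^m = 5·((-3)^m + 5^(m - 1)) - 8·(-3)^m = (-3)^(m + 1) + 5^m = (-3)^(m+1) + 5^((m+1) - 1),
which is the claimed formula at N = m+1.
By the principle of mathematical induction, the result holds for all N ≥ 1.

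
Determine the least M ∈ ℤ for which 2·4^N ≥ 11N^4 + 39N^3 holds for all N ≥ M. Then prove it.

M = 8

At N = 7: 32768 < 39788, so the inequality fails and M ≥ 8. We prove 2·4^N ≥ 11N^4 + 39N^3 for all N ≥ 8.
When N = 8: 2·4^N = 131072 and 11N^4 + 39N^3 = 65024, so 131072 ≥ 65024.
Inductive step: assume the claim holds for N = p, so 2·4^p ≥ 11p^4 + 39p^3.
Then 2·4^(p + 1) = 4·(2·4^p) ≥ 4·(11p^4 + 39p^3).
Also, for p ≥ 8 we have 4·(11p^4 + 39p^3) ≥ 11(p+1)^4 + 39(p+1)^3, since 4·(11p^4 + 39p^3) − (11(p+1)^4 + 39(p+1)^3) = 33p^4 + 73p^3 - 183p^2 - 161p - 50, which is nonnegative for all p ≥ 8.
Combining, 2·4^(p + 1) ≥ 11(p+1)^4 + 39(p+1)^3.
By the principle of mathematical induction, the result holds for all N ≥ 8.
Hence the smallest such M is 8.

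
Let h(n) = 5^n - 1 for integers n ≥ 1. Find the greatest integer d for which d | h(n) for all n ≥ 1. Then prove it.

Computing the first values: h(1) = 4 and h(2) = 24; gcd(4, 24) = 4, so d ≤ 4.
We prove 4 | 5^n - 1 for all n ≥ 1 by induction on n.
Base step (n = 1): h(1) = 4 = 4·(1), so 4 | h(1).
For the inductive step, assume it holds for an arbitrary k ≥ 1, i.e. 4 | h(k). Then
5^{k+1} − 1^{k+1} = 5·5^k − 1·1^k = 5·(5^k − 1^k) + (4)·1^k. The first term is divisible by 4 by the inductive hypothesis, and the second term (4)·1^k is divisible by 4 since 4 | 4. Hence 4 | h(k+1).
By induction, the statement is established for all n ≥ 1.
Therefore the largest such d is 4.

d = 4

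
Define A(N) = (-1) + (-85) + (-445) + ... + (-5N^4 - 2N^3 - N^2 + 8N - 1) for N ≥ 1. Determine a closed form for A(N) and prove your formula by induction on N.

We claim A(N) = -N(N^4 + 3N^3 + 3N^2 - 3N - 3) for all N ≥ 1.
Base case (N = 1): A(1) = -1, and the closed form gives -1. They agree.
Inductive step: suppose the statement holds for some p ≥ 1, so A(p) = p(-p^4 - 3p^3 - 3p^2 + 3p + 3).
Then A(p+1) = A(p) + (-5p^4 - 22p^3 - 37p^2 - 20p - 1) = (p(-p^4 - 3p^3 - 3p^2 + 3p + 3)) + (-5p^4 - 22p^3 - 37p^2 - 20p - 1).
Simplifying, A(p+1) = -(p + 1)(p^4 + 7p^3 + 18p^2 + 16p + 1) = -(p+1)((p+1)^4 + 3(p+1)^3 + 3(p+1)^2 - 3(p+1) - 3),
which is the closed form with N = p+1.
This completes the induction.

A(N) = -N(N^4 + 3N^3 + 3N^2 - 3N - 3)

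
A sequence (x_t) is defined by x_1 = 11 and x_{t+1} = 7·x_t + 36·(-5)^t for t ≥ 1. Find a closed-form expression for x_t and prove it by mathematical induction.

Computing the first terms: x_1 = 11, x_2 = -103, x_3 = 179. This suggests x_t = -3(-5)^t - 4·7^(t - 1).
For the base case t = 1: the formula gives 11 = 11 = x_1.
Inductive step: suppose the statement holds for some k ≥ 1, so x_k = -3(-5)^k - 4·7^(k - 1).
Then x_{k+1} = 7·x_k + 36·(-5)^k = 7·(-3(-5)^k - 4·7^(k - 1)) + 36·(-5)^k = -3(-5)^(k + 1) - 4·7^k = -3(-5)^(k+1) - 4·7^((k+1) - 1),
which is the claimed formula at t = k+1.
Hence, by induction on t, the claim holds for every t ≥ 1.

x_t = -3(-5)^t - 4·7^(t - 1)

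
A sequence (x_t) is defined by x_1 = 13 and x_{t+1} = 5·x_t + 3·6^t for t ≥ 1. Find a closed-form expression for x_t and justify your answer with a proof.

x_t = -5^t + 3·6^t

Computing the first terms: x_1 = 13, x_2 = 83, x_3 = 523. This suggests x_t = -5^t + 3·6^t.
When t = 1: the formula gives 13 = 13 = x_1.
Inductive step: suppose the statement holds for some p ≥ 1, so x_p = -5^p + 3·6^p.
Then x_{p+1} = 5·x_p + 3·6^p = 5·(-5^p + 3·6^p) + 3·6^p = -5^(p + 1) + 3·6^(p + 1),
which is the claimed formula at t = p+1.
By the principle of mathematical induction, the result holds for all t ≥ 1.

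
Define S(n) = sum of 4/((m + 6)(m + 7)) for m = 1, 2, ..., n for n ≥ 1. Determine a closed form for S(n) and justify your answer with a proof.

S(n) = 4n/(7(n + 7))

We claim S(n) = 4n/(7(n + 7)) for all n ≥ 1.
When n = 1: S(1) = 1/14, and the closed form gives 1/14. They agree.
Inductive step: assume the claim holds for n = m, so S(m) = 4m/(7(m + 7)).
Then S(m+1) = S(m) + (4/((m + 7)(m + 8))) = (4m/(7(m + 7))) + (4/((m + 7)(m + 8))).
Simplifying, S(m+1) = 4(m + 1)/(7(m + 8)) = 4(m+1)/(7((m+1) + 7)),
which is the closed form with n = m+1.
By induction, the statement is established for all n ≥ 1.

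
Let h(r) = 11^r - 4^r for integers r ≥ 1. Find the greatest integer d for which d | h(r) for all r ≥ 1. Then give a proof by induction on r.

d = 7

Computing the first values: h(1) = 7 and h(2) = 105; gcd(7, 105) = 7, so d ≤ 7.
We prove 7 | 11^r - 4^r for all r ≥ 1 by induction on r.
For the base case r = 1: h(1) = 7 = 7·(1), so 7 | h(1).
For the inductive step, assume it holds for an arbitrary i ≥ 1, i.e. 7 | h(i). Then
11^{i+1} − 4^{i+1} = 11·11^i − 4·4^i = 11·(11^i − 4^i) + (7)·4^i. The first term is divisible by 7 by the inductive hypothesis, and the second term (7)·4^i is divisible by 7 since 7 | 7. Hence 7 | h(i+1).
By induction, the statement is established for all r ≥ 1.
Therefore the largest such d is 7.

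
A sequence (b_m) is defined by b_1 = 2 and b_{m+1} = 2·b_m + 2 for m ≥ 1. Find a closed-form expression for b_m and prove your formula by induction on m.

Computing the first terms: b_1 = 2, b_2 = 6, b_3 = 14. This suggests b_m = 2^(m + 1) - 2.
Base step (m = 1): the formula gives 2 = 2 = b_1.
Suppose the result is true for m = k, so b_k = 2^(k + 1) - 2.
Then b_{k+1} = 2·b_k + 2 = 2·(2^(k + 1) - 2) + 2 = 2^(k + 2) - 2 = 2^((k+1) + 1) - 2,
which is the claimed formula at m = k+1.
This completes the induction.

b_m = 2^(m + 1) - 2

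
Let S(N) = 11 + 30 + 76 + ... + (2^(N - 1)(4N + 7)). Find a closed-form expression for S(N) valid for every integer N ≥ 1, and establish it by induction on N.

S(N) = 2^N(4N + 3) - 3

We claim S(N) = 2^N(4N + 3) - 3 for all N ≥ 1.
When N = 1: S(1) = 11, and the closed form gives 11. They agree.
Inductive step: suppose the statement holds for some r ≥ 1, so S(r) = 2^r(4r + 3) - 3.
Then S(r+1) = S(r) + (2^r(4r + 11)) = (2^r(4r + 3) - 3) + (2^r(4r + 11)).
Simplifying, S(r+1) = 8·2^r·r + 14·2^r - 3 = 2^(r+1)(4(r+1) + 3) - 3,
which is the closed form with N = r+1.
Hence, by induction on N, the claim holds for every N ≥ 1.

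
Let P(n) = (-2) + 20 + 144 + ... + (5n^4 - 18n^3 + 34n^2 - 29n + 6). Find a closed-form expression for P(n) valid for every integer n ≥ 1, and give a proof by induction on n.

We claim P(n) = n(n^4 - 2n^3 + 4n^2 - 2n - 3) for all n ≥ 1.
For the base case n = 1: P(1) = -2, and the closed form gives -2. They agree.
Inductive step: assume the claim holds for n = m, so P(m) = m(m^4 - 2m^3 + 4m^2 - 2m - 3).
Then P(m+1) = P(m) + (5m^4 + 2m^3 + 10m^2 + 5m - 2) = (m(m^4 - 2m^3 + 4m^2 - 2m - 3)) + (5m^4 + 2m^3 + 10m^2 + 5m - 2).
Simplifying, P(m+1) = (m + 1)(m^4 + 2m^3 + 4m^2 + 4m - 2) = (m+1)((m+1)^4 - 2(m+1)^3 + 4(m+1)^2 - 2(m+1) - 3),
which is the closed form with n = m+1.
This completes the induction.

P(n) = n(n^4 - 2n^3 + 4n^2 - 2n - 3)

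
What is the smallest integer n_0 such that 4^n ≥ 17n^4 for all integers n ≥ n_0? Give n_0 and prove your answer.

At n = 8: 65536 < 69632, so the inequality fails and n_0 ≥ 9. We prove 4^n ≥ 17n^4 for all n ≥ 9.
Base case (n = 9): 4^n = 262144 and 17n^4 = 111537, so 262144 ≥ 111537.
Inductive step: assume the claim holds for n = r, so 4^r ≥ 17r^4.
Then 4^(r + 1) = 4·(4^r) ≥ 4·(17r^4).
Also, for r ≥ 9 we have 4·(17r^4) ≥ 17(r+1)^4, since 4 ≥ (1 + 1/r)^4 for all r ≥ 9.
Combining, 4^(r + 1) ≥ 17(r+1)^4.
This completes the induction.
Hence the smallest such n_0 is 9.

n_0 = 9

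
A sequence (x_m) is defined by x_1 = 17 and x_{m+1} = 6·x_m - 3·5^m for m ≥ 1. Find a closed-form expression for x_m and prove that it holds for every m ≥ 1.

x_m = 3·5^m + 2·6^(m - 1)

Computing the first terms: x_1 = 17, x_2 = 87, x_3 = 447. This suggests x_m = 3·5^m + 2·6^(m - 1).
When m = 1: the formula gives 17 = 17 = x_1.
Inductive step: suppose the statement holds for some i ≥ 1, so x_i = 3·5^i + 2·6^(i - 1).
Then x_{i+1} = 6·x_i - 3·5^i = 6·(3·5^i + 2·6^(i - 1)) - 3·5^i = 3·5^(i + 1) + 2·6^i = 3·5^(i+1) + 2·6^((i+1) - 1),
which is the claimed formula at m = i+1.
This completes the induction.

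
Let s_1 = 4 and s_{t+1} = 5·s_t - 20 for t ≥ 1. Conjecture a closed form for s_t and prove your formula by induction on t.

Computing the first terms: s_1 = 4, s_2 = 0, s_3 = -20. This suggests s_t = -5^(t - 1) + 5.
When t = 1: the formula gives 4 = 4 = s_1.
Inductive step: assume the claim holds for t = r, so s_r = -5^(r - 1) + 5.
Then s_{r+1} = 5·s_r - 20 = 5·(-5^(r - 1) + 5) - 20 = -5^r + 5 = -5^((r+1) - 1) + 5,
which is the claimed formula at t = r+1.
By induction, the statement is established for all t ≥ 1.

s_t = -5^(t - 1) + 5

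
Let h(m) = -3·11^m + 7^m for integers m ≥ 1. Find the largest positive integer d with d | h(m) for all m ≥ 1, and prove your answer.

Computing the first values: h(1) = -26 and h(2) = -314; gcd(-26, -314) = 2, so d ≤ 2.
We prove 2 | -3·11^m + 7^m for all m ≥ 1 by induction on m.
For the base case m = 1: h(1) = -26 = 2·(-13), so 2 | h(1).
Inductive step: suppose the statement holds for some i ≥ 1, i.e. 2 | h(i). Then
h(i+1) − 11·h(i) = (-3·11^(i+1) + 7^(i+1)) − 11·(-3·11^i + 7^i) = (1)·7^i·(7 − 11) = (-4)·7^i. Since 2 | h(i) by the inductive hypothesis, 2 | 11·h(i); and 2 | -4 since -4 = 2·-2. Therefore 2 | h(i+1).
By induction, the statement is established for all m ≥ 1.
Therefore the largest such d is 2.

d = 2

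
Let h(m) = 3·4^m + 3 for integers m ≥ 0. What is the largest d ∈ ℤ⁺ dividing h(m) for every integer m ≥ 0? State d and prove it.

d = 3

Computing the first values: h(0) = 6 and h(1) = 15; gcd(6, 15) = 3, so d ≤ 3.
We prove 3 | 3·4^m + 3 for all m ≥ 0 by induction on m.
Base step (m = 0): h(0) = 6 = 3·(2), so 3 | h(0).
For the inductive step, assume it holds for an arbitrary k ≥ 0, i.e. 3 | h(k). Then
h(k+1) = 3·4^(k+1) + 3 = 4·(3·4^k + 3) - 9 = 4·h(k) - 9. The first term is divisible by 3 by the inductive hypothesis, and -9 is divisible by 3. Hence 3 | h(k+1).
By the principle of mathematical induction, the result holds for all m ≥ 0.
Therefore the largest such d is 3.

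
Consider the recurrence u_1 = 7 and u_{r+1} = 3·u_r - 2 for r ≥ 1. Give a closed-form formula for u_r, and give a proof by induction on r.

Computing the first terms: u_1 = 7, u_2 = 19, u_3 = 55. This suggests u_r = 2·3^r + 1.
Base case (r = 1): the formula gives 7 = 7 = u_1.
Suppose the result is true for r = k, so u_k = 2·3^k + 1.
Then u_{k+1} = 3·u_k - 2 = 3·(2·3^k + 1) - 2 = 2·3^(k + 1) + 1,
which is the claimed formula at r = k+1.
This completes the induction.

u_r = 2·3^r + 1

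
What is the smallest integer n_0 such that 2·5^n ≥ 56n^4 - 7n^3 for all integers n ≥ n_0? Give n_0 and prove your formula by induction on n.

n_0 = 7

At n = 6: 31250 < 71064, so the inequality fails and n_0 ≥ 7. We prove 2·5^n ≥ 56n^4 - 7n^3 for all n ≥ 7.
Base step (n = 7): 2·5^n = 156250 and 56n^4 - 7n^3 = 132055, so 156250 ≥ 132055.
Inductive step: assume the claim holds for n = i, so 2·5^i ≥ 56i^4 - 7i^3.
Then 2·5^(i + 1) = 5·(2·5^i) ≥ 5·(56i^4 - 7i^3).
Also, for i ≥ 7 we have 5·(56i^4 - 7i^3) ≥ 56(i+1)^4 - 7(i+1)^3, since 5·(56i^4 - 7i^3) − (56(i+1)^4 - 7(i+1)^3) = 224i^4 - 252i^3 - 315i^2 - 203i - 49, which is nonnegative for all i ≥ 7.
Combining, 2·5^(i + 1) ≥ 56(i+1)^4 - 7(i+1)^3.
By induction, the statement is established for all n ≥ 7.
Hence the smallest such n_0 is 7.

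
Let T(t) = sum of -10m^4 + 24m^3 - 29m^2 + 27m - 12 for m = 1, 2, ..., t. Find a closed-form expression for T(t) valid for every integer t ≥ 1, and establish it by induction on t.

T(t) = -t(t - 1)(2t^3 + t^2 + 2t - 3)

We claim T(t) = -t(t - 1)(2t^3 + t^2 + 2t - 3) for all t ≥ 1.
Base case (t = 1): T(1) = 0, and the closed form gives 0. They agree.
Inductive step: assume the claim holds for t = m, so T(m) = m(-2m^4 + m^3 - m^2 + 5m - 3).
Then T(m+1) = T(m) + (m(-10m^3 - 16m^2 - 17m + 1)) = (m(-2m^4 + m^3 - m^2 + 5m - 3)) + (m(-10m^3 - 16m^2 - 17m + 1)).
Simplifying, T(m+1) = -m(m + 1)(2m^3 + 7m^2 + 10m + 2) = -(m+1)((m+1) - 1)(2(m+1)^3 + (m+1)^2 + 2(m+1) - 3),
which is the closed form with t = m+1.
This completes the induction.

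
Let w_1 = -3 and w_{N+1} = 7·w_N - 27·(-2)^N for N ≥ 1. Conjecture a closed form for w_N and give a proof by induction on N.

Computing the first terms: w_1 = -3, w_2 = 33, w_3 = 123. This suggests w_N = 3(-2)^N + 3·7^(N - 1).
For the base case N = 1: the formula gives -3 = -3 = w_1.
Inductive step: suppose the statement holds for some i ≥ 1, so w_i = 3(-2)^i + 3·7^(i - 1).
Then w_{i+1} = 7·w_i - 27·(-2)^i = 7·(3(-2)^i + 3·7^(i - 1)) - 27·(-2)^i = 3(-2)^(i + 1) + 3·7^i = 3(-2)^(i+1) + 3·7^((i+1) - 1),
which is the claimed formula at N = i+1.
By the principle of mathematical induction, the result holds for all N ≥ 1.

w_N = 3(-2)^N + 3·7^(N - 1)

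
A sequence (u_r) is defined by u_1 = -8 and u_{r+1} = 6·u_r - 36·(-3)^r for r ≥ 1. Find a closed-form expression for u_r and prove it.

Computing the first terms: u_1 = -8, u_2 = 60, u_3 = 36. This suggests u_r = 4(-3)^r + 4·6^(r - 1).
Base step (r = 1): the formula gives -8 = -8 = u_1.
Suppose the result is true for r = m, so u_m = 4(-3)^m + 4·6^(m - 1).
Then u_{m+1} = 6·u_m - 36·(-3)^m = 6·(4(-3)^m + 4·6^(m - 1)) - 36·(-3)^m = 4(-3)^(m + 1) + 4·6^m = 4(-3)^(m+1) + 4·6^((m+1) - 1),
which is the claimed formula at r = m+1.
Hence, by induction on r, the claim holds for every r ≥ 1.

u_r = 4(-3)^r + 4·6^(r - 1)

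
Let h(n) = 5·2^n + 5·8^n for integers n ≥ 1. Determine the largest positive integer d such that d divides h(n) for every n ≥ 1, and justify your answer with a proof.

Computing the first values: h(1) = 50 and h(2) = 340; gcd(50, 340) = 10, so d ≤ 10.
We prove 10 | 5·2^n + 5·8^n for all n ≥ 1 by induction on n.
When n = 1: h(1) = 50 = 10·(5), so 10 | h(1).
Suppose the result is true for n = j, i.e. 10 | h(j). Then
h(j+1) − 8·h(j) = (5·2^(j+1) + 5·8^(j+1)) − 8·(5·2^j + 5·8^j) = (5)·2^j·(2 − 8) = (-30)·2^j. Since 10 | h(j) by the inductive hypothesis, 10 | 8·h(j); and 10 | -30 since -30 = 10·-3. Therefore 10 | h(j+1).
Hence, by induction on n, the claim holds for every n ≥ 1.
Therefore the largest such d is 10.

d = 10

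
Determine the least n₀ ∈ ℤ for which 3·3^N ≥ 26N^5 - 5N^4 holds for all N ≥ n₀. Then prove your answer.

At N = 13: 4782969 < 9510813, so the inequality fails and n₀ ≥ 14. We prove 3·3^N ≥ 26N^5 - 5N^4 for all N ≥ 14.
Base step (N = 14): 3·3^N = 14348907 and 26N^5 - 5N^4 = 13791344, so 14348907 ≥ 13791344.
Suppose the result is true for N = j, so 3·3^j ≥ 26j^5 - 5j^4.
Then 3·3^(j + 1) = 3·(3·3^j) ≥ 3·(26j^5 - 5j^4).
Also, for j ≥ 14 we have 3·(26j^5 - 5j^4) ≥ 26(j+1)^5 - 5(j+1)^4, since 3·(26j^5 - 5j^4) − (26(j+1)^5 - 5(j+1)^4) = 52j^5 - 140j^4 - 240j^3 - 230j^2 - 110j - 21, which is nonnegative for all j ≥ 14.
Combining, 3·3^(j + 1) ≥ 26(j+1)^5 - 5(j+1)^4.
By the principle of mathematical induction, the result holds for all N ≥ 14.
Hence the smallest such n₀ is 14.

n₀ = 14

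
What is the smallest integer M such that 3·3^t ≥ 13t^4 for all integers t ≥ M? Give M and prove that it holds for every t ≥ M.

M = 10

At t = 9: 59049 < 85293, so the inequality fails and M ≥ 10. We prove 3·3^t ≥ 13t^4 for all t ≥ 10.
Base case (t = 10): 3·3^t = 177147 and 13t^4 = 130000, so 177147 ≥ 130000.
Inductive step: assume the claim holds for t = j, so 3·3^j ≥ 13j^4.
Then 3·3^(j + 1) = 3·(3·3^j) ≥ 3·(13j^4).
Also, for j ≥ 10 we have 3·(13j^4) ≥ 13(j+1)^4, since 3 ≥ (1 + 1/j)^4 for all j ≥ 10.
Combining, 3·3^(j + 1) ≥ 13(j+1)^4.
This completes the induction.
Hence the smallest such M is 10.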